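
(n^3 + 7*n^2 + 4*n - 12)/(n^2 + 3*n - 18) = (n^2 + n - 2)/(n - 3)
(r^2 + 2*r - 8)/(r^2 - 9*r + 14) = (r + 4)/(r - 7)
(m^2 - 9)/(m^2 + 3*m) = (m - 3)/m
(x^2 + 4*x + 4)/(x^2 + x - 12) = (x^2 + 4*x + 4)/(x^2 + x - 12)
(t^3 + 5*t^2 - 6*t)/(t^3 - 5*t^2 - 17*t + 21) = t*(t + 6)/(t^2 - 4*t - 21)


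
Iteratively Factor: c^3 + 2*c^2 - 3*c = (c - 1)*(c^2 + 3*c) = c*(c - 1)*(c + 3)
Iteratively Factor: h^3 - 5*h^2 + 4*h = (h - 1)*(h^2 - 4*h) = h*(h - 1)*(h - 4)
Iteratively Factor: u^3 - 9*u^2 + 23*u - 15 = (u - 1)*(u^2 - 8*u + 15) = (u - 5)*(u - 1)*(u - 3)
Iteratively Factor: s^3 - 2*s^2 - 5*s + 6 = (s + 2)*(s^2 - 4*s + 3) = (s - 1)*(s + 2)*(s - 3)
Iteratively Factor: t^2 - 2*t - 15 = (t + 3)*(t - 5)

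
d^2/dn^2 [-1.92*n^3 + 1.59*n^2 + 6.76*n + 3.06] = 3.18 - 11.52*n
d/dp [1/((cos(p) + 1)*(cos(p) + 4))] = (2*cos(p) + 5)*sin(p)/((cos(p) + 1)^2*(cos(p) + 4)^2)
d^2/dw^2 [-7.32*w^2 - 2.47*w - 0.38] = -14.6400000000000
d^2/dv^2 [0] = 0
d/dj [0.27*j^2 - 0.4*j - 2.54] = 0.54*j - 0.4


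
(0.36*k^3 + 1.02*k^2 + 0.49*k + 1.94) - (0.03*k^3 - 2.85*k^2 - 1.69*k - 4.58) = 0.33*k^3 + 3.87*k^2 + 2.18*k + 6.52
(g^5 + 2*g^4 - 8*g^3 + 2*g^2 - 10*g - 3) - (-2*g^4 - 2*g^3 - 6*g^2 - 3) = g^5 + 4*g^4 - 6*g^3 + 8*g^2 - 10*g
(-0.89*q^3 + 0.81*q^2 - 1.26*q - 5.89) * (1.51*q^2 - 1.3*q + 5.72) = -1.3439*q^5 + 2.3801*q^4 - 8.0464*q^3 - 2.6227*q^2 + 0.449800000000001*q - 33.6908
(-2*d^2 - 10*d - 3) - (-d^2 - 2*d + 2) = -d^2 - 8*d - 5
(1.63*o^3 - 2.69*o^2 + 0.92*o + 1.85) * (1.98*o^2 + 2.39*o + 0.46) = 3.2274*o^5 - 1.4305*o^4 - 3.8577*o^3 + 4.6244*o^2 + 4.8447*o + 0.851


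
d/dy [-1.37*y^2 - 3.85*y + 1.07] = -2.74*y - 3.85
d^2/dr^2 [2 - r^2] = -2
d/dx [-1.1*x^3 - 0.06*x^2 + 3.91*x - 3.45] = -3.3*x^2 - 0.12*x + 3.91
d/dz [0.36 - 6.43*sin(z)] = -6.43*cos(z)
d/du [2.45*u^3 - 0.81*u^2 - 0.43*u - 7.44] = 7.35*u^2 - 1.62*u - 0.43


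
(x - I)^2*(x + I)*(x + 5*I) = x^4 + 4*I*x^3 + 6*x^2 + 4*I*x + 5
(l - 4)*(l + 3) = l^2 - l - 12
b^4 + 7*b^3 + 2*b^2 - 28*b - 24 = (b - 2)*(b + 1)*(b + 2)*(b + 6)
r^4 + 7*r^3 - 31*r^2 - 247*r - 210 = (r - 6)*(r + 1)*(r + 5)*(r + 7)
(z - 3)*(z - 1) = z^2 - 4*z + 3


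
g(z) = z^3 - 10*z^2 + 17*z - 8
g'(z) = 3*z^2 - 20*z + 17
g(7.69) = -13.87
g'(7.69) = 40.61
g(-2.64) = -140.98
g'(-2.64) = 90.71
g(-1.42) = -55.17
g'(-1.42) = 51.45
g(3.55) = -28.94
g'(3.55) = -16.19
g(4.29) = -40.16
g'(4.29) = -13.59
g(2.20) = -8.35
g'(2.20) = -12.48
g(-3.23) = -200.94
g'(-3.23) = 112.90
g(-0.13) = -10.38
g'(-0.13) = 19.65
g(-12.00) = -3380.00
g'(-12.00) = 689.00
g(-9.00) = -1700.00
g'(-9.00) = 440.00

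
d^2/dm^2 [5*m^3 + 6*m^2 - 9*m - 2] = 30*m + 12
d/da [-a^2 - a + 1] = -2*a - 1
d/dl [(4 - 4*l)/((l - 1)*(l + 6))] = 4/(l + 6)^2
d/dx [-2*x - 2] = -2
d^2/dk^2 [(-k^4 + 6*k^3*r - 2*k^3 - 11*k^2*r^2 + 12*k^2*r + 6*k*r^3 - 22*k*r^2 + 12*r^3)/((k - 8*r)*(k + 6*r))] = 2*(k^6 - 6*k^5*r - 132*k^4*r^2 + 472*k^3*r^3 + 102*k^3*r^2 + 13680*k^2*r^4 - 1188*k^2*r^3 - 42336*k*r^5 + 17064*k*r^4 + 25920*r^6 - 30384*r^5)/(-k^6 + 6*k^5*r + 132*k^4*r^2 - 568*k^3*r^3 - 6336*k^2*r^4 + 13824*k*r^5 + 110592*r^6)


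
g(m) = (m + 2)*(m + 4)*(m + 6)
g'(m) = (m + 2)*(m + 4) + (m + 2)*(m + 6) + (m + 4)*(m + 6) = 3*m^2 + 24*m + 44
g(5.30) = 767.16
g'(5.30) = 255.47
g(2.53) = 252.33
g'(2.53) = 123.92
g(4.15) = 508.74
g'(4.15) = 195.27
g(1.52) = 146.12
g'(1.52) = 87.41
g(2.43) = 240.13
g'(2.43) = 120.03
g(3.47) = 386.95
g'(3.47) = 163.40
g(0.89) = 97.37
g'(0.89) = 67.74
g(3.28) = 356.71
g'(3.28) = 155.00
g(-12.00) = -480.00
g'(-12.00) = 188.00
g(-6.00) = 0.00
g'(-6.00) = 8.00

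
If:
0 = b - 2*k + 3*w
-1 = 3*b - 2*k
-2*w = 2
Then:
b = -2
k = -5/2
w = -1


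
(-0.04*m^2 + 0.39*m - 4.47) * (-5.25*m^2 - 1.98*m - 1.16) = 0.21*m^4 - 1.9683*m^3 + 22.7417*m^2 + 8.3982*m + 5.1852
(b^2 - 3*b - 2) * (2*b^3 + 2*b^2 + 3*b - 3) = 2*b^5 - 4*b^4 - 7*b^3 - 16*b^2 + 3*b + 6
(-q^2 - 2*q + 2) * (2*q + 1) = -2*q^3 - 5*q^2 + 2*q + 2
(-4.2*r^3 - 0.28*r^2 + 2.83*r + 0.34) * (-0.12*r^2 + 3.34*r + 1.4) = 0.504*r^5 - 13.9944*r^4 - 7.1548*r^3 + 9.0194*r^2 + 5.0976*r + 0.476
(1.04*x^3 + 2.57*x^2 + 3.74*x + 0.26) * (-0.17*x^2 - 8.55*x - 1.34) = -0.1768*x^5 - 9.3289*x^4 - 24.0029*x^3 - 35.465*x^2 - 7.2346*x - 0.3484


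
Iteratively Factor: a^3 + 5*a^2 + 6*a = (a + 3)*(a^2 + 2*a) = a*(a + 3)*(a + 2)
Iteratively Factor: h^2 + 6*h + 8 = (h + 4)*(h + 2)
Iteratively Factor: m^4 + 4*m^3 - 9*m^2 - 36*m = (m + 4)*(m^3 - 9*m) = (m + 3)*(m + 4)*(m^2 - 3*m) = m*(m + 3)*(m + 4)*(m - 3)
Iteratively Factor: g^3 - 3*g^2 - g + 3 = (g + 1)*(g^2 - 4*g + 3) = (g - 1)*(g + 1)*(g - 3)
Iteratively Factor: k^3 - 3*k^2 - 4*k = (k + 1)*(k^2 - 4*k) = (k - 4)*(k + 1)*(k)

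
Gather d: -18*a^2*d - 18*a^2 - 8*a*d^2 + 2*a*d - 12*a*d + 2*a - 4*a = -18*a^2 - 8*a*d^2 - 2*a + d*(-18*a^2 - 10*a)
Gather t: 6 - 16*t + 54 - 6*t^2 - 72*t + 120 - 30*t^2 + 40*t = -36*t^2 - 48*t + 180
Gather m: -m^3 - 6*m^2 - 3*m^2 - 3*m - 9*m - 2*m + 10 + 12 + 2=-m^3 - 9*m^2 - 14*m + 24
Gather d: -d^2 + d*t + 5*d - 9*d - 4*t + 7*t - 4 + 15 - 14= -d^2 + d*(t - 4) + 3*t - 3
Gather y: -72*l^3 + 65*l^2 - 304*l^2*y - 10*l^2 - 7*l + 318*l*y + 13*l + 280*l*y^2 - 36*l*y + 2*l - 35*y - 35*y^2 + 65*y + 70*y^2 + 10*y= -72*l^3 + 55*l^2 + 8*l + y^2*(280*l + 35) + y*(-304*l^2 + 282*l + 40)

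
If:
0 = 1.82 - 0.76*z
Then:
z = 2.39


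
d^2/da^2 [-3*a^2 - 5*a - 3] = -6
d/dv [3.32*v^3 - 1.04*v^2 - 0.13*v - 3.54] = 9.96*v^2 - 2.08*v - 0.13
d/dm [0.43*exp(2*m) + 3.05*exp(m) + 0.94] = (0.86*exp(m) + 3.05)*exp(m)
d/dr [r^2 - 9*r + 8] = 2*r - 9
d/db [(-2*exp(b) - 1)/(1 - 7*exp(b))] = -9*exp(b)/(7*exp(b) - 1)^2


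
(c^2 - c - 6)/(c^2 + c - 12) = (c + 2)/(c + 4)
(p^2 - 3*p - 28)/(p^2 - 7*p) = (p + 4)/p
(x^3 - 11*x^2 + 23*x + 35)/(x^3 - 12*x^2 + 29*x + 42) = (x - 5)/(x - 6)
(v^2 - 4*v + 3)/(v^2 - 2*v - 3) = (v - 1)/(v + 1)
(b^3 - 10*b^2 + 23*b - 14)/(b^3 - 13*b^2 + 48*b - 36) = (b^2 - 9*b + 14)/(b^2 - 12*b + 36)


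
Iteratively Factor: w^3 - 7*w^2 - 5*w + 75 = (w + 3)*(w^2 - 10*w + 25) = (w - 5)*(w + 3)*(w - 5)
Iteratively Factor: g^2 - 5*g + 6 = (g - 3)*(g - 2)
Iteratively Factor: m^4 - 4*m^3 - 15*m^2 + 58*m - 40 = (m - 5)*(m^3 + m^2 - 10*m + 8) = (m - 5)*(m - 2)*(m^2 + 3*m - 4) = (m - 5)*(m - 2)*(m + 4)*(m - 1)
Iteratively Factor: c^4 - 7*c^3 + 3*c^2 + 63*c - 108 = (c - 3)*(c^3 - 4*c^2 - 9*c + 36) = (c - 4)*(c - 3)*(c^2 - 9) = (c - 4)*(c - 3)*(c + 3)*(c - 3)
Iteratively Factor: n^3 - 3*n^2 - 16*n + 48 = (n - 3)*(n^2 - 16) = (n - 3)*(n + 4)*(n - 4)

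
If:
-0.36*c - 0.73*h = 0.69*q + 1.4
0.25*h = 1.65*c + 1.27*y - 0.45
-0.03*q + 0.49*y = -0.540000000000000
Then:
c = -2.89269988412515*y - 2.41521823097721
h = -14.011819235226*y - 17.7404403244496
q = 16.3333333333333*y + 18.0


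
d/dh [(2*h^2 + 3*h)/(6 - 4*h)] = (-4*h^2 + 12*h + 9)/(2*(4*h^2 - 12*h + 9))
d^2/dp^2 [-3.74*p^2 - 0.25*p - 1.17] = -7.48000000000000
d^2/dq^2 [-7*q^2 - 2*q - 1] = -14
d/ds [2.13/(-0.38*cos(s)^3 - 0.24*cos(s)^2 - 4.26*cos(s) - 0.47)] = (2.4282*sin(s)^2 - 1.0224*cos(s) - 11.502)*sin(s)/(0.38*cos(s)^3 + 0.24*cos(s)^2 + 4.26*cos(s) + 0.47)^2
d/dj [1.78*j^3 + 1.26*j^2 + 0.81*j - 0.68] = 5.34*j^2 + 2.52*j + 0.81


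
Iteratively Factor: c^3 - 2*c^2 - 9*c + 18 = (c - 2)*(c^2 - 9) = (c - 2)*(c + 3)*(c - 3)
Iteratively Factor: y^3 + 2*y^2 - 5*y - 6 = (y + 1)*(y^2 + y - 6) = (y + 1)*(y + 3)*(y - 2)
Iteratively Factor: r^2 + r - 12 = (r + 4)*(r - 3)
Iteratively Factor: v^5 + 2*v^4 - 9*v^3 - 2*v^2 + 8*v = (v)*(v^4 + 2*v^3 - 9*v^2 - 2*v + 8) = v*(v - 1)*(v^3 + 3*v^2 - 6*v - 8) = v*(v - 1)*(v + 1)*(v^2 + 2*v - 8) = v*(v - 2)*(v - 1)*(v + 1)*(v + 4)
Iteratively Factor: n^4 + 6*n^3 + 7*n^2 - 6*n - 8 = (n - 1)*(n^3 + 7*n^2 + 14*n + 8) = (n - 1)*(n + 2)*(n^2 + 5*n + 4) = (n - 1)*(n + 2)*(n + 4)*(n + 1)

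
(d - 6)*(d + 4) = d^2 - 2*d - 24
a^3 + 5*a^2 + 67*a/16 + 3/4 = (a + 1/4)*(a + 3/4)*(a + 4)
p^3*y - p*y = p*(p - 1)*(p*y + y)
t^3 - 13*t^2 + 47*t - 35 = (t - 7)*(t - 5)*(t - 1)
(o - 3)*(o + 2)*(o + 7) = o^3 + 6*o^2 - 13*o - 42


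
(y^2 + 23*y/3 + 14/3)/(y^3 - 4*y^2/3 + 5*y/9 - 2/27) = 9*(3*y^2 + 23*y + 14)/(27*y^3 - 36*y^2 + 15*y - 2)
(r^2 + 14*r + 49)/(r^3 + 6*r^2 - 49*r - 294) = (r + 7)/(r^2 - r - 42)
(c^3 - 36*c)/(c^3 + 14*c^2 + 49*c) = (c^2 - 36)/(c^2 + 14*c + 49)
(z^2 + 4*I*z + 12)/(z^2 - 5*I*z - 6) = (z + 6*I)/(z - 3*I)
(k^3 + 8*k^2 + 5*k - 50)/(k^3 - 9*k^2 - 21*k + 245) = (k^2 + 3*k - 10)/(k^2 - 14*k + 49)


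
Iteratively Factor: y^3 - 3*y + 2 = (y + 2)*(y^2 - 2*y + 1) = (y - 1)*(y + 2)*(y - 1)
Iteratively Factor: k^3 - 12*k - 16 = (k + 2)*(k^2 - 2*k - 8) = (k - 4)*(k + 2)*(k + 2)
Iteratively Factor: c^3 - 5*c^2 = (c - 5)*(c^2) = c*(c - 5)*(c)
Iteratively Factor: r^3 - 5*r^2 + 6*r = (r - 3)*(r^2 - 2*r) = (r - 3)*(r - 2)*(r)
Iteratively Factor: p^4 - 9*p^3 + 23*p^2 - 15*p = (p - 1)*(p^3 - 8*p^2 + 15*p) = (p - 5)*(p - 1)*(p^2 - 3*p) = (p - 5)*(p - 3)*(p - 1)*(p)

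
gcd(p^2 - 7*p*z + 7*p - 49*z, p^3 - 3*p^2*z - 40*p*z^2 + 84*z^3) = -p + 7*z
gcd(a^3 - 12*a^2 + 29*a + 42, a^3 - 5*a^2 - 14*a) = a - 7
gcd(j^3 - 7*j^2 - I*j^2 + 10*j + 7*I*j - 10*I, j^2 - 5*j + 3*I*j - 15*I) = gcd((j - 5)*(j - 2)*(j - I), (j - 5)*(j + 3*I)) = j - 5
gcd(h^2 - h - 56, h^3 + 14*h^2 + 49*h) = h + 7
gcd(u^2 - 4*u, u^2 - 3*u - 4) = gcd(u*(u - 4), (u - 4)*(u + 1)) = u - 4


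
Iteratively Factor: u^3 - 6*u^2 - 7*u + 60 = (u - 4)*(u^2 - 2*u - 15) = (u - 5)*(u - 4)*(u + 3)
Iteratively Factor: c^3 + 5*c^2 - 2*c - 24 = (c - 2)*(c^2 + 7*c + 12) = (c - 2)*(c + 4)*(c + 3)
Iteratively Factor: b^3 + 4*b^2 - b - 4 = (b + 1)*(b^2 + 3*b - 4) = (b + 1)*(b + 4)*(b - 1)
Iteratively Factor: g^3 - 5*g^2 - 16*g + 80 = (g - 5)*(g^2 - 16) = (g - 5)*(g - 4)*(g + 4)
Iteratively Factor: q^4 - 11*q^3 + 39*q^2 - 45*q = (q)*(q^3 - 11*q^2 + 39*q - 45) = q*(q - 3)*(q^2 - 8*q + 15) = q*(q - 5)*(q - 3)*(q - 3)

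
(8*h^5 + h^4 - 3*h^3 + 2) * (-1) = -8*h^5 - h^4 + 3*h^3 - 2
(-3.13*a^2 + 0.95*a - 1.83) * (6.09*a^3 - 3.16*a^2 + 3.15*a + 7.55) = -19.0617*a^5 + 15.6763*a^4 - 24.0062*a^3 - 14.8562*a^2 + 1.408*a - 13.8165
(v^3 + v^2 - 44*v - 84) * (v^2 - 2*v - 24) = v^5 - v^4 - 70*v^3 - 20*v^2 + 1224*v + 2016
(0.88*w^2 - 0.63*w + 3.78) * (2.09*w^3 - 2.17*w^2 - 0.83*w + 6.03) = 1.8392*w^5 - 3.2263*w^4 + 8.5369*w^3 - 2.3733*w^2 - 6.9363*w + 22.7934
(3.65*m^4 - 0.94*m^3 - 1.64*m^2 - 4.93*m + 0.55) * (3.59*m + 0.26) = 13.1035*m^5 - 2.4256*m^4 - 6.132*m^3 - 18.1251*m^2 + 0.6927*m + 0.143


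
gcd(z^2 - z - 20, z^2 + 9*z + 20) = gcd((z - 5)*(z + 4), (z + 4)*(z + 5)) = z + 4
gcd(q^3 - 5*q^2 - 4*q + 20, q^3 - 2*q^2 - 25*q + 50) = q^2 - 7*q + 10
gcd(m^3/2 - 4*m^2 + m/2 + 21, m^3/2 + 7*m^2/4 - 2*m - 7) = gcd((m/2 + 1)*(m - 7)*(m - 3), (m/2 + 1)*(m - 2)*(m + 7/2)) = m + 2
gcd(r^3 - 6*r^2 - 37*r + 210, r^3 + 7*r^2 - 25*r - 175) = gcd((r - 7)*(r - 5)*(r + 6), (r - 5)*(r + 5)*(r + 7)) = r - 5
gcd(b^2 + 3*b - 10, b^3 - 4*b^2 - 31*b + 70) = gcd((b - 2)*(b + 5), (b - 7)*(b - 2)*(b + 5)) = b^2 + 3*b - 10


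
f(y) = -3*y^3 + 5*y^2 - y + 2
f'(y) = -9*y^2 + 10*y - 1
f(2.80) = -27.46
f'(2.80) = -43.56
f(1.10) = 2.96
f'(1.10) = -0.89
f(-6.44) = 1017.08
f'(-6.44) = -438.66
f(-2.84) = 113.89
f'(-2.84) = -101.99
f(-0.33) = 2.98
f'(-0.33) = -5.28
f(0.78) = 2.84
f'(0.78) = 1.32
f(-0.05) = 2.06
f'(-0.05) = -1.52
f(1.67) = 0.30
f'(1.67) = -9.40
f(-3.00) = 131.00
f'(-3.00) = -112.00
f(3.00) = -37.00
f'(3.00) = -52.00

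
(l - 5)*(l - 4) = l^2 - 9*l + 20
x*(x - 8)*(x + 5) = x^3 - 3*x^2 - 40*x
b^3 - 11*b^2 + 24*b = b*(b - 8)*(b - 3)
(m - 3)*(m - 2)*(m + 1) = m^3 - 4*m^2 + m + 6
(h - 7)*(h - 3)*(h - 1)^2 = h^4 - 12*h^3 + 42*h^2 - 52*h + 21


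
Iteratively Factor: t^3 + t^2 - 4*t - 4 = (t + 1)*(t^2 - 4) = (t + 1)*(t + 2)*(t - 2)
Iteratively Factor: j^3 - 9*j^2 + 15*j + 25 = (j + 1)*(j^2 - 10*j + 25) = (j - 5)*(j + 1)*(j - 5)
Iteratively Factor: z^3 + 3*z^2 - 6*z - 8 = (z + 4)*(z^2 - z - 2) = (z + 1)*(z + 4)*(z - 2)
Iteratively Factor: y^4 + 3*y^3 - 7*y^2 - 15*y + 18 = (y + 3)*(y^3 - 7*y + 6) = (y + 3)^2*(y^2 - 3*y + 2) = (y - 2)*(y + 3)^2*(y - 1)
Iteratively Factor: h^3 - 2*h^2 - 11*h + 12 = (h + 3)*(h^2 - 5*h + 4) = (h - 4)*(h + 3)*(h - 1)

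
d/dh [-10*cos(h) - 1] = 10*sin(h)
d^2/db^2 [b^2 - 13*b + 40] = 2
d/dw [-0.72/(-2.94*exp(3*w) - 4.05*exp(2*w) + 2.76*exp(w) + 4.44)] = (-6.3504*exp(2*w) - 5.832*exp(w) + 1.9872)*exp(w)/(2.94*exp(3*w) + 4.05*exp(2*w) - 2.76*exp(w) - 4.44)^2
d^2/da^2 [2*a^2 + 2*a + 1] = 4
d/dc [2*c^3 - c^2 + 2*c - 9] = 6*c^2 - 2*c + 2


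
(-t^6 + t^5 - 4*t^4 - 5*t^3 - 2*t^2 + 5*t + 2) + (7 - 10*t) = -t^6 + t^5 - 4*t^4 - 5*t^3 - 2*t^2 - 5*t + 9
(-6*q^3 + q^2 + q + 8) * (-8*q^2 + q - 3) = 48*q^5 - 14*q^4 + 11*q^3 - 66*q^2 + 5*q - 24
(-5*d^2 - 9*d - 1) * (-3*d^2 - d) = 15*d^4 + 32*d^3 + 12*d^2 + d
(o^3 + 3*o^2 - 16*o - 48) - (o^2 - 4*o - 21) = o^3 + 2*o^2 - 12*o - 27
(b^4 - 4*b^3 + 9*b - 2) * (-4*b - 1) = -4*b^5 + 15*b^4 + 4*b^3 - 36*b^2 - b + 2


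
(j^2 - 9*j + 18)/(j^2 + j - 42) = (j - 3)/(j + 7)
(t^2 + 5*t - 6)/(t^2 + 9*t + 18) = (t - 1)/(t + 3)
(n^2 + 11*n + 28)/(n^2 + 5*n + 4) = (n + 7)/(n + 1)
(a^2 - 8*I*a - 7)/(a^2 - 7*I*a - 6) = (a - 7*I)/(a - 6*I)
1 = 1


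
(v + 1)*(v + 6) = v^2 + 7*v + 6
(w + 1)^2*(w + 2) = w^3 + 4*w^2 + 5*w + 2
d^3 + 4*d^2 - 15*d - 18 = (d - 3)*(d + 1)*(d + 6)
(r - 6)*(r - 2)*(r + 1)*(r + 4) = r^4 - 3*r^3 - 24*r^2 + 28*r + 48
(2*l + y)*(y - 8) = 2*l*y - 16*l + y^2 - 8*y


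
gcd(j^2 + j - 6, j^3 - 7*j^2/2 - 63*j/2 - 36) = j + 3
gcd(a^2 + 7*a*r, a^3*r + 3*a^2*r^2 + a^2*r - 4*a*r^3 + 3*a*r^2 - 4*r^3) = 1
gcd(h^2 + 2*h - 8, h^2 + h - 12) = h + 4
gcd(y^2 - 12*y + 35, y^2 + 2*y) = 1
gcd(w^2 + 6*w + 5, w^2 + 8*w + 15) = w + 5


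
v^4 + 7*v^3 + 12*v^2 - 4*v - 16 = (v - 1)*(v + 2)^2*(v + 4)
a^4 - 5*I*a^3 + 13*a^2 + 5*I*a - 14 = (a - 1)*(a + 1)*(a - 7*I)*(a + 2*I)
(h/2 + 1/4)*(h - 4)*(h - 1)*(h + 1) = h^4/2 - 7*h^3/4 - 3*h^2/2 + 7*h/4 + 1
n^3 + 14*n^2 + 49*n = n*(n + 7)^2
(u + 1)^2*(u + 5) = u^3 + 7*u^2 + 11*u + 5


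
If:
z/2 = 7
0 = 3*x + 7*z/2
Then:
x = -49/3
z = 14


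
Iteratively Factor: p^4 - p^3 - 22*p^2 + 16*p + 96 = (p - 4)*(p^3 + 3*p^2 - 10*p - 24) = (p - 4)*(p + 4)*(p^2 - p - 6) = (p - 4)*(p - 3)*(p + 4)*(p + 2)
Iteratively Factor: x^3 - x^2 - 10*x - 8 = (x + 2)*(x^2 - 3*x - 4) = (x - 4)*(x + 2)*(x + 1)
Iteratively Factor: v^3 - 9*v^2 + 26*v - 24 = (v - 2)*(v^2 - 7*v + 12) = (v - 4)*(v - 2)*(v - 3)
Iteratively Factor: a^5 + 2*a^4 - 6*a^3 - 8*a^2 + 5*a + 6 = (a - 2)*(a^4 + 4*a^3 + 2*a^2 - 4*a - 3) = (a - 2)*(a + 1)*(a^3 + 3*a^2 - a - 3) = (a - 2)*(a + 1)*(a + 3)*(a^2 - 1) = (a - 2)*(a + 1)^2*(a + 3)*(a - 1)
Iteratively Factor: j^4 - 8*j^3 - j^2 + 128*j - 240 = (j - 3)*(j^3 - 5*j^2 - 16*j + 80) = (j - 4)*(j - 3)*(j^2 - j - 20) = (j - 5)*(j - 4)*(j - 3)*(j + 4)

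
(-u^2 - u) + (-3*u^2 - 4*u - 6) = -4*u^2 - 5*u - 6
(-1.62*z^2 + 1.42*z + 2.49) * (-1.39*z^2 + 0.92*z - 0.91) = 2.2518*z^4 - 3.4642*z^3 - 0.6805*z^2 + 0.9986*z - 2.2659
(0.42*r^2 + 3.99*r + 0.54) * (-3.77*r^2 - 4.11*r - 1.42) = -1.5834*r^4 - 16.7685*r^3 - 19.0311*r^2 - 7.8852*r - 0.7668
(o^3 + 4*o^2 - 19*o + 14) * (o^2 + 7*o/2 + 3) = o^5 + 15*o^4/2 - 2*o^3 - 81*o^2/2 - 8*o + 42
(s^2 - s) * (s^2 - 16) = s^4 - s^3 - 16*s^2 + 16*s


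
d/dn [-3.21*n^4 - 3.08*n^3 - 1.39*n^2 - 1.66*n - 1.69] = -12.84*n^3 - 9.24*n^2 - 2.78*n - 1.66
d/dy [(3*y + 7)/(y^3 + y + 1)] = (3*y^3 + 3*y - (3*y + 7)*(3*y^2 + 1) + 3)/(y^3 + y + 1)^2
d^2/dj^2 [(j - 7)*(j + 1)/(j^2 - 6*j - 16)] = 18*(3*j^2 - 18*j + 52)/(j^6 - 18*j^5 + 60*j^4 + 360*j^3 - 960*j^2 - 4608*j - 4096)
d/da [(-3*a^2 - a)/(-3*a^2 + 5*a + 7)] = (-18*a^2 - 42*a - 7)/(9*a^4 - 30*a^3 - 17*a^2 + 70*a + 49)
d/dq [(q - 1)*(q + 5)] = 2*q + 4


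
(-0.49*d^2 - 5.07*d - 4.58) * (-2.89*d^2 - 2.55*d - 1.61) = 1.4161*d^4 + 15.9018*d^3 + 26.9536*d^2 + 19.8417*d + 7.3738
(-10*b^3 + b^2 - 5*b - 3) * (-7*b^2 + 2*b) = 70*b^5 - 27*b^4 + 37*b^3 + 11*b^2 - 6*b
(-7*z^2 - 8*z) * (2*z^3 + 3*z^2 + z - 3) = -14*z^5 - 37*z^4 - 31*z^3 + 13*z^2 + 24*z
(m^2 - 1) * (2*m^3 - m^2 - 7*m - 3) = 2*m^5 - m^4 - 9*m^3 - 2*m^2 + 7*m + 3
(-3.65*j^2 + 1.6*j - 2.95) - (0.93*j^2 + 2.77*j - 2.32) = -4.58*j^2 - 1.17*j - 0.63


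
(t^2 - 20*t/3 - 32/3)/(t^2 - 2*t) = (3*t^2 - 20*t - 32)/(3*t*(t - 2))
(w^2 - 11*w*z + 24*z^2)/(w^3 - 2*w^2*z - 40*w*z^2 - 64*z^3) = (w - 3*z)/(w^2 + 6*w*z + 8*z^2)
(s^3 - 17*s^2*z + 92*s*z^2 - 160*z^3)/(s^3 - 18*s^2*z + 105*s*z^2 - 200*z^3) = (-s + 4*z)/(-s + 5*z)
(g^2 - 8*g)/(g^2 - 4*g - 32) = g/(g + 4)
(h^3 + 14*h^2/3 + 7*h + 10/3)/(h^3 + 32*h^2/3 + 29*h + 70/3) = (h + 1)/(h + 7)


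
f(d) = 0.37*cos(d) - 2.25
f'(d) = -0.37*sin(d)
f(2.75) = -2.59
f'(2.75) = -0.14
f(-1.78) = -2.33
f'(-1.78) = 0.36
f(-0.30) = -1.90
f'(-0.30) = 0.11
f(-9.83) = -2.59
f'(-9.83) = -0.15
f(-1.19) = -2.11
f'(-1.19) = 0.34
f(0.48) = -1.92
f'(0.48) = -0.17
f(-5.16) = -2.09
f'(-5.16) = -0.33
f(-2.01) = -2.41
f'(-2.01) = 0.33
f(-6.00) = -1.89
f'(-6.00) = -0.10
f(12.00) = -1.94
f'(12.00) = 0.20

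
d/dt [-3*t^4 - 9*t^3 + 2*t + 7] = -12*t^3 - 27*t^2 + 2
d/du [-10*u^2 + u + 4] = 1 - 20*u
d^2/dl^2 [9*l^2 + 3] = 18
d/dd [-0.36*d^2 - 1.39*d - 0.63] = -0.72*d - 1.39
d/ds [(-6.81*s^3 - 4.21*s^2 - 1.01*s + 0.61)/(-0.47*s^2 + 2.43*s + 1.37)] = (3.2007*s^4 - 33.0966*s^3 - 38.6941*s^2 - 10.962*s - 2.866)/(0.2209*s^4 - 2.2842*s^3 + 4.6171*s^2 + 6.6582*s + 1.8769)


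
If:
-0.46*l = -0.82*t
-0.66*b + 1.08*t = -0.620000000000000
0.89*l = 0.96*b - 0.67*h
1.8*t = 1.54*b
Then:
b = -2.35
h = 1.39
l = -3.58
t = -2.01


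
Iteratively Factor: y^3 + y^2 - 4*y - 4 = (y + 1)*(y^2 - 4) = (y + 1)*(y + 2)*(y - 2)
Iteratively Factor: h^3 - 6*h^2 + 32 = (h - 4)*(h^2 - 2*h - 8) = (h - 4)^2*(h + 2)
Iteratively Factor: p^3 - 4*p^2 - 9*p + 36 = (p - 4)*(p^2 - 9) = (p - 4)*(p + 3)*(p - 3)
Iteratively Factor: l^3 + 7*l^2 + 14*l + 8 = (l + 2)*(l^2 + 5*l + 4) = (l + 2)*(l + 4)*(l + 1)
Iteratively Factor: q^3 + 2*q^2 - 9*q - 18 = (q + 2)*(q^2 - 9) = (q - 3)*(q + 2)*(q + 3)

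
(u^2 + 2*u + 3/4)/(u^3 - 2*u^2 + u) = (u^2 + 2*u + 3/4)/(u*(u^2 - 2*u + 1))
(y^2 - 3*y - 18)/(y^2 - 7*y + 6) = (y + 3)/(y - 1)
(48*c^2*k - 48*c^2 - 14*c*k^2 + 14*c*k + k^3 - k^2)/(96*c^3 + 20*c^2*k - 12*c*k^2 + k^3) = (k - 1)/(2*c + k)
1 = 1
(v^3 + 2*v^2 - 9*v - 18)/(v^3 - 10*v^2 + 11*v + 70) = (v^2 - 9)/(v^2 - 12*v + 35)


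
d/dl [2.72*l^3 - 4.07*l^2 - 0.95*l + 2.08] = 8.16*l^2 - 8.14*l - 0.95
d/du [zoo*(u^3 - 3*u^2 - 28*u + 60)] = zoo*(u^2 + u + 1)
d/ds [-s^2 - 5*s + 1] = -2*s - 5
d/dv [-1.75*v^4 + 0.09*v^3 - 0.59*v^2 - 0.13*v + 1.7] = -7.0*v^3 + 0.27*v^2 - 1.18*v - 0.13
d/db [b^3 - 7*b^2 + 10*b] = 3*b^2 - 14*b + 10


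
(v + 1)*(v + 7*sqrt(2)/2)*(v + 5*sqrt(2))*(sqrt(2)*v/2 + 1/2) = sqrt(2)*v^4/2 + sqrt(2)*v^3/2 + 9*v^3 + 9*v^2 + 87*sqrt(2)*v^2/4 + 35*v/2 + 87*sqrt(2)*v/4 + 35/2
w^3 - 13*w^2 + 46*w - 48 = (w - 8)*(w - 3)*(w - 2)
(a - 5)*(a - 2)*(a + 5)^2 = a^4 + 3*a^3 - 35*a^2 - 75*a + 250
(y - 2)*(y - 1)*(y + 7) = y^3 + 4*y^2 - 19*y + 14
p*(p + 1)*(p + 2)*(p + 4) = p^4 + 7*p^3 + 14*p^2 + 8*p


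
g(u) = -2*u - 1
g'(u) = -2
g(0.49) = -1.98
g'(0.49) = -2.00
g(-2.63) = 4.26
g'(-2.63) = -2.00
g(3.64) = -8.28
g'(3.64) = -2.00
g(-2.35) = 3.70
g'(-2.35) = -2.00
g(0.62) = -2.24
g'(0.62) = -2.00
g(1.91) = -4.82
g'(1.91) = -2.00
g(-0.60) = 0.20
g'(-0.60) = -2.00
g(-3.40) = 5.80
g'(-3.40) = -2.00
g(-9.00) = 17.00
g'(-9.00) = -2.00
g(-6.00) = 11.00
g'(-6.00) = -2.00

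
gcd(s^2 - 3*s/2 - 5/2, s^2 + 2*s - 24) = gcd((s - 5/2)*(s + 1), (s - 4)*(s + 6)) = 1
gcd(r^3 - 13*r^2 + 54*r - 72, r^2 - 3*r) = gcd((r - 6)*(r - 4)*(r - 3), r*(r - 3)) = r - 3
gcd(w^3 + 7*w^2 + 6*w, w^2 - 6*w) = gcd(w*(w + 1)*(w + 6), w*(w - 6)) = w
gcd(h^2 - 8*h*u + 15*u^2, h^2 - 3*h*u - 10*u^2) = -h + 5*u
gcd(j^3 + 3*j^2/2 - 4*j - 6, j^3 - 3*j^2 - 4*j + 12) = j^2 - 4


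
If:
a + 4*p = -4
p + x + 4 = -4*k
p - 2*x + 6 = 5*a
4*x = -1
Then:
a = 22/21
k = -209/336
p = -53/42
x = -1/4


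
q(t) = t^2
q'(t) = 2*t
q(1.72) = 2.96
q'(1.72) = 3.44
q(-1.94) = 3.76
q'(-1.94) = -3.88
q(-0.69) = 0.48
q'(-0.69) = -1.38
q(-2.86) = 8.18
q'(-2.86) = -5.72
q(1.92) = 3.69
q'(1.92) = 3.84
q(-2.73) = 7.45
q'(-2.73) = -5.46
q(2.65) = 7.02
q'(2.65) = 5.30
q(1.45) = 2.10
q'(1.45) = 2.90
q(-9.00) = 81.00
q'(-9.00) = -18.00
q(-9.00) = 81.00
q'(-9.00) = -18.00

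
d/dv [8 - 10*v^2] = -20*v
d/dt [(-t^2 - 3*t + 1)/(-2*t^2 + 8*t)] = (-7*t^2/2 + t - 2)/(t^2*(t^2 - 8*t + 16))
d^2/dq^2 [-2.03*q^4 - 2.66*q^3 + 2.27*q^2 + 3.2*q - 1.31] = -24.36*q^2 - 15.96*q + 4.54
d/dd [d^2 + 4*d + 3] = 2*d + 4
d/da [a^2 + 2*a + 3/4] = 2*a + 2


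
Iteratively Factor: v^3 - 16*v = (v - 4)*(v^2 + 4*v) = v*(v - 4)*(v + 4)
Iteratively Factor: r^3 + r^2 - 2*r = (r - 1)*(r^2 + 2*r) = r*(r - 1)*(r + 2)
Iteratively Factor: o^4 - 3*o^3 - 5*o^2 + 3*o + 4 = (o + 1)*(o^3 - 4*o^2 - o + 4) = (o - 1)*(o + 1)*(o^2 - 3*o - 4) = (o - 4)*(o - 1)*(o + 1)*(o + 1)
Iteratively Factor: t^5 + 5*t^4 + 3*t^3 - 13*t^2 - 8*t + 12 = (t + 2)*(t^4 + 3*t^3 - 3*t^2 - 7*t + 6) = (t - 1)*(t + 2)*(t^3 + 4*t^2 + t - 6) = (t - 1)*(t + 2)*(t + 3)*(t^2 + t - 2) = (t - 1)^2*(t + 2)*(t + 3)*(t + 2)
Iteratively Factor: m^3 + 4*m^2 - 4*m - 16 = (m + 2)*(m^2 + 2*m - 8) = (m + 2)*(m + 4)*(m - 2)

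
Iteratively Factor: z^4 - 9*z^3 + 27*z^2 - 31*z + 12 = (z - 1)*(z^3 - 8*z^2 + 19*z - 12) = (z - 3)*(z - 1)*(z^2 - 5*z + 4) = (z - 4)*(z - 3)*(z - 1)*(z - 1)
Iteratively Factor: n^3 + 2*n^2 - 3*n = (n)*(n^2 + 2*n - 3) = n*(n - 1)*(n + 3)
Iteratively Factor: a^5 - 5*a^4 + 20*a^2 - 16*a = (a - 2)*(a^4 - 3*a^3 - 6*a^2 + 8*a) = (a - 2)*(a - 1)*(a^3 - 2*a^2 - 8*a) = (a - 4)*(a - 2)*(a - 1)*(a^2 + 2*a) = (a - 4)*(a - 2)*(a - 1)*(a + 2)*(a)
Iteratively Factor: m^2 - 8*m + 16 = (m - 4)*(m - 4)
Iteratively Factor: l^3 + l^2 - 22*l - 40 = (l - 5)*(l^2 + 6*l + 8) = (l - 5)*(l + 2)*(l + 4)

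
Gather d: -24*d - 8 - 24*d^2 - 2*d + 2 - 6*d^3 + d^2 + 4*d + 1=-6*d^3 - 23*d^2 - 22*d - 5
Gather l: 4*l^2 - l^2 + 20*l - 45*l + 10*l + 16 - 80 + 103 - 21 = 3*l^2 - 15*l + 18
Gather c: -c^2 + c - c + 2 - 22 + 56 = 36 - c^2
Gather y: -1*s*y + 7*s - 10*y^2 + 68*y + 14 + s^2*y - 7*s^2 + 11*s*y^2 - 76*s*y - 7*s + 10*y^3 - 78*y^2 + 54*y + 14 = -7*s^2 + 10*y^3 + y^2*(11*s - 88) + y*(s^2 - 77*s + 122) + 28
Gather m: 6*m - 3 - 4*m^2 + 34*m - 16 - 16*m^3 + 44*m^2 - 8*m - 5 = -16*m^3 + 40*m^2 + 32*m - 24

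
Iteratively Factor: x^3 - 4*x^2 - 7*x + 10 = (x + 2)*(x^2 - 6*x + 5) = (x - 1)*(x + 2)*(x - 5)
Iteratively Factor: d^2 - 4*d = (d - 4)*(d)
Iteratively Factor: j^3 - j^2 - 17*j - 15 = (j + 3)*(j^2 - 4*j - 5) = (j + 1)*(j + 3)*(j - 5)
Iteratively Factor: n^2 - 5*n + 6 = (n - 2)*(n - 3)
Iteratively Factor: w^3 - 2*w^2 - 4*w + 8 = (w - 2)*(w^2 - 4) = (w - 2)^2*(w + 2)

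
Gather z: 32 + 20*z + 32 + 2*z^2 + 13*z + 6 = 2*z^2 + 33*z + 70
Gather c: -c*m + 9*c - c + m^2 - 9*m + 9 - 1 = c*(8 - m) + m^2 - 9*m + 8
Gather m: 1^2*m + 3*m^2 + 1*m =3*m^2 + 2*m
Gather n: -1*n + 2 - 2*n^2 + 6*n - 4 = -2*n^2 + 5*n - 2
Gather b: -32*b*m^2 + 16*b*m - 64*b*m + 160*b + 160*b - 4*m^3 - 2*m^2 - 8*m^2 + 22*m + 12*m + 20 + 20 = b*(-32*m^2 - 48*m + 320) - 4*m^3 - 10*m^2 + 34*m + 40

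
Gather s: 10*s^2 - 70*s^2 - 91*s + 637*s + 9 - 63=-60*s^2 + 546*s - 54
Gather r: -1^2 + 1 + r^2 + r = r^2 + r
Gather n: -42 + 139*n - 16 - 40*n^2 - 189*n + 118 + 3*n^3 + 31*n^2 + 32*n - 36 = 3*n^3 - 9*n^2 - 18*n + 24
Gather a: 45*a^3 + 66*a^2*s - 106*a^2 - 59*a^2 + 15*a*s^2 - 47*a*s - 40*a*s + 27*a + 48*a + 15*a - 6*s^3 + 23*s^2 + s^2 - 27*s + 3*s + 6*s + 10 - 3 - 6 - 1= 45*a^3 + a^2*(66*s - 165) + a*(15*s^2 - 87*s + 90) - 6*s^3 + 24*s^2 - 18*s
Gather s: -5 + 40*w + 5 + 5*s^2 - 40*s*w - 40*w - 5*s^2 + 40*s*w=0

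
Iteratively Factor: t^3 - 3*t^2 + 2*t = (t)*(t^2 - 3*t + 2) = t*(t - 1)*(t - 2)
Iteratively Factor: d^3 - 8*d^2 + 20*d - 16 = (d - 4)*(d^2 - 4*d + 4) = (d - 4)*(d - 2)*(d - 2)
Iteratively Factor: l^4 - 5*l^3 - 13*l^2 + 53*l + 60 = (l - 4)*(l^3 - l^2 - 17*l - 15) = (l - 4)*(l + 1)*(l^2 - 2*l - 15) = (l - 4)*(l + 1)*(l + 3)*(l - 5)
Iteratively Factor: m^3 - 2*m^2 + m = (m)*(m^2 - 2*m + 1) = m*(m - 1)*(m - 1)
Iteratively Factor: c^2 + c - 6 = (c + 3)*(c - 2)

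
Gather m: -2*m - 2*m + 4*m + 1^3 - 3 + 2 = 0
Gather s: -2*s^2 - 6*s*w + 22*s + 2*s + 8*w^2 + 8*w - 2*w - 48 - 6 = -2*s^2 + s*(24 - 6*w) + 8*w^2 + 6*w - 54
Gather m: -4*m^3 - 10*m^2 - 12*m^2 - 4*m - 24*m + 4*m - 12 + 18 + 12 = -4*m^3 - 22*m^2 - 24*m + 18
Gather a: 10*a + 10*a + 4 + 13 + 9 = 20*a + 26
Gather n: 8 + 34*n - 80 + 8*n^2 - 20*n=8*n^2 + 14*n - 72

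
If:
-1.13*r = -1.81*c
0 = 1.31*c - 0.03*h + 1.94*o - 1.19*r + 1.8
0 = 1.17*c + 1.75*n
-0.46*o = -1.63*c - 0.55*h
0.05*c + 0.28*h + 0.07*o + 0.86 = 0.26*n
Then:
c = 1.09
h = -3.78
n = -0.73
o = -0.65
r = 1.75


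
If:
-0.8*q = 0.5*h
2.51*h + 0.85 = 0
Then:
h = -0.34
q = 0.21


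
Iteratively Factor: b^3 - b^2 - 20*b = (b - 5)*(b^2 + 4*b) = (b - 5)*(b + 4)*(b)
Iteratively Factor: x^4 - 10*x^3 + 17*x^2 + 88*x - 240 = (x + 3)*(x^3 - 13*x^2 + 56*x - 80) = (x - 4)*(x + 3)*(x^2 - 9*x + 20) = (x - 5)*(x - 4)*(x + 3)*(x - 4)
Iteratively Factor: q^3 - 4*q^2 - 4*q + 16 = (q - 2)*(q^2 - 2*q - 8) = (q - 4)*(q - 2)*(q + 2)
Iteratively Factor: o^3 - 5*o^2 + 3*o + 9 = (o + 1)*(o^2 - 6*o + 9) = (o - 3)*(o + 1)*(o - 3)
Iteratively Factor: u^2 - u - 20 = (u + 4)*(u - 5)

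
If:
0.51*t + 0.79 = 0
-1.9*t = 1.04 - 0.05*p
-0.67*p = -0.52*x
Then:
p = -38.06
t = -1.55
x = -49.04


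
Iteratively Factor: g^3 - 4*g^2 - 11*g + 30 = (g - 2)*(g^2 - 2*g - 15) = (g - 5)*(g - 2)*(g + 3)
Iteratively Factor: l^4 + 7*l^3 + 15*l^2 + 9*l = (l + 1)*(l^3 + 6*l^2 + 9*l) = (l + 1)*(l + 3)*(l^2 + 3*l) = l*(l + 1)*(l + 3)*(l + 3)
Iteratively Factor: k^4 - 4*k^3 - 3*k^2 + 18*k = (k)*(k^3 - 4*k^2 - 3*k + 18) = k*(k - 3)*(k^2 - k - 6) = k*(k - 3)*(k + 2)*(k - 3)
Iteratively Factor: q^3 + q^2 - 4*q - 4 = (q - 2)*(q^2 + 3*q + 2) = (q - 2)*(q + 2)*(q + 1)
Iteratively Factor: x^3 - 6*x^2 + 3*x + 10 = (x - 5)*(x^2 - x - 2) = (x - 5)*(x - 2)*(x + 1)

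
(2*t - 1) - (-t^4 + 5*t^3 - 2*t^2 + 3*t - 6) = t^4 - 5*t^3 + 2*t^2 - t + 5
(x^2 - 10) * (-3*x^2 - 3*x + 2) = -3*x^4 - 3*x^3 + 32*x^2 + 30*x - 20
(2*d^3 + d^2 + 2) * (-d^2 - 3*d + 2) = -2*d^5 - 7*d^4 + d^3 - 6*d + 4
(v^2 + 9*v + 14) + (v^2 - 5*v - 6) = 2*v^2 + 4*v + 8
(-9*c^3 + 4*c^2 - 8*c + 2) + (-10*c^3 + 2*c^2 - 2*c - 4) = -19*c^3 + 6*c^2 - 10*c - 2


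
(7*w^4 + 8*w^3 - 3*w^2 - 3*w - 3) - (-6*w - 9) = 7*w^4 + 8*w^3 - 3*w^2 + 3*w + 6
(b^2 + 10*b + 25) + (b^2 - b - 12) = 2*b^2 + 9*b + 13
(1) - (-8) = 9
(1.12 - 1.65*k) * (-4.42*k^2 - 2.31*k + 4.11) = 7.293*k^3 - 1.1389*k^2 - 9.3687*k + 4.6032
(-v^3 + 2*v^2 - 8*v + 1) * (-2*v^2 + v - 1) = 2*v^5 - 5*v^4 + 19*v^3 - 12*v^2 + 9*v - 1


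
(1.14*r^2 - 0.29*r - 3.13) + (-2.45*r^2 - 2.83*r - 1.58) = -1.31*r^2 - 3.12*r - 4.71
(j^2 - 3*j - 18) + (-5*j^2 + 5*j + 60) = -4*j^2 + 2*j + 42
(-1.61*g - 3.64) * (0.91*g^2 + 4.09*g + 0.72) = -1.4651*g^3 - 9.8973*g^2 - 16.0468*g - 2.6208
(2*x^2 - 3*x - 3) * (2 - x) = -2*x^3 + 7*x^2 - 3*x - 6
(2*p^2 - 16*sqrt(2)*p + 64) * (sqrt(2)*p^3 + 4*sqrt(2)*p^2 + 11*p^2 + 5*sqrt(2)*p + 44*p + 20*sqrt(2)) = 2*sqrt(2)*p^5 - 10*p^4 + 8*sqrt(2)*p^4 - 102*sqrt(2)*p^3 - 40*p^3 - 408*sqrt(2)*p^2 + 544*p^2 + 320*sqrt(2)*p + 2176*p + 1280*sqrt(2)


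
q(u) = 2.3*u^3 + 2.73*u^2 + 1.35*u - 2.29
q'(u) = 6.9*u^2 + 5.46*u + 1.35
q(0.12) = -2.08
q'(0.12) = 2.10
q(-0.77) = -2.76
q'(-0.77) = 1.24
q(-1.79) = -9.15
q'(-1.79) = 13.68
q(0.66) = 0.45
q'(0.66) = 7.96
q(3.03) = 90.85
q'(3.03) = 81.24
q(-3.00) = -43.87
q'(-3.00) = 47.07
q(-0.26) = -2.50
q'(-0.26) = 0.40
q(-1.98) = -12.11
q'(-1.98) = 17.59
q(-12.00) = -3599.77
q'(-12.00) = 929.43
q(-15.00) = -7170.79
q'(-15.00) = 1471.95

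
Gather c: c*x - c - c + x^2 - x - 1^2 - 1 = c*(x - 2) + x^2 - x - 2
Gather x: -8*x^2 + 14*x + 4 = -8*x^2 + 14*x + 4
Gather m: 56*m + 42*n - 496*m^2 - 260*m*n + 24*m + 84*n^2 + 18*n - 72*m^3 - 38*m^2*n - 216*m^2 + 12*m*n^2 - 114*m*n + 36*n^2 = -72*m^3 + m^2*(-38*n - 712) + m*(12*n^2 - 374*n + 80) + 120*n^2 + 60*n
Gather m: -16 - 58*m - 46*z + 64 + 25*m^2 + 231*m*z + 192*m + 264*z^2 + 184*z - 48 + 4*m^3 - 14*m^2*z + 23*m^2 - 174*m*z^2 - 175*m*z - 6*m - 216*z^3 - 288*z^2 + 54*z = 4*m^3 + m^2*(48 - 14*z) + m*(-174*z^2 + 56*z + 128) - 216*z^3 - 24*z^2 + 192*z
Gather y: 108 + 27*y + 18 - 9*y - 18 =18*y + 108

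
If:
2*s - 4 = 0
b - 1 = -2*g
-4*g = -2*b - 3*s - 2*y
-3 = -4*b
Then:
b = 3/4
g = 1/8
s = 2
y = -7/2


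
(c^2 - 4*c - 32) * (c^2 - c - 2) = c^4 - 5*c^3 - 30*c^2 + 40*c + 64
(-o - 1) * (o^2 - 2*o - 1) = -o^3 + o^2 + 3*o + 1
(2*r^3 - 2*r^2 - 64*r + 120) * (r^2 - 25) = 2*r^5 - 2*r^4 - 114*r^3 + 170*r^2 + 1600*r - 3000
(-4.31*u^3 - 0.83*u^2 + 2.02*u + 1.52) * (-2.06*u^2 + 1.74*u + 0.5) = 8.8786*u^5 - 5.7896*u^4 - 7.7604*u^3 - 0.0314000000000001*u^2 + 3.6548*u + 0.76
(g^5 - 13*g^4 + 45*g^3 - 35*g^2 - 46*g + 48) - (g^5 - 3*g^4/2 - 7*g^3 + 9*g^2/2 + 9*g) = -23*g^4/2 + 52*g^3 - 79*g^2/2 - 55*g + 48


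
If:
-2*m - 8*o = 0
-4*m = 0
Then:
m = 0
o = 0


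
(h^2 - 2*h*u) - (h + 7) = h^2 - 2*h*u - h - 7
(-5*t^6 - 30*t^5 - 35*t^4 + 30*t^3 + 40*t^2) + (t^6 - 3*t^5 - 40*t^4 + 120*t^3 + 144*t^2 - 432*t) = -4*t^6 - 33*t^5 - 75*t^4 + 150*t^3 + 184*t^2 - 432*t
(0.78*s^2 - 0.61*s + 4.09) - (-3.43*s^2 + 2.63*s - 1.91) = 4.21*s^2 - 3.24*s + 6.0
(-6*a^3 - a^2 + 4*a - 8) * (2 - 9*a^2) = 54*a^5 + 9*a^4 - 48*a^3 + 70*a^2 + 8*a - 16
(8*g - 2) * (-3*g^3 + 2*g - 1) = -24*g^4 + 6*g^3 + 16*g^2 - 12*g + 2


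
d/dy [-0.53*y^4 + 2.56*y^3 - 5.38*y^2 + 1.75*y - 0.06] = -2.12*y^3 + 7.68*y^2 - 10.76*y + 1.75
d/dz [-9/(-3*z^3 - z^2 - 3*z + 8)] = 9*(-9*z^2 - 2*z - 3)/(3*z^3 + z^2 + 3*z - 8)^2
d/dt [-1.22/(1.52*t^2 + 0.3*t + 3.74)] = (3.7088*t + 0.366)/(1.52*t^2 + 0.3*t + 3.74)^2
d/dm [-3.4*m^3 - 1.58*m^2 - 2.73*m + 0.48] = -10.2*m^2 - 3.16*m - 2.73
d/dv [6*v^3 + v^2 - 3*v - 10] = 18*v^2 + 2*v - 3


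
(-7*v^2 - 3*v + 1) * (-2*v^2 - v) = 14*v^4 + 13*v^3 + v^2 - v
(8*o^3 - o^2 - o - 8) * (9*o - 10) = 72*o^4 - 89*o^3 + o^2 - 62*o + 80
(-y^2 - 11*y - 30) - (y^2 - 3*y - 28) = -2*y^2 - 8*y - 2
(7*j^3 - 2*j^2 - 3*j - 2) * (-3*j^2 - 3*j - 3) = -21*j^5 - 15*j^4 - 6*j^3 + 21*j^2 + 15*j + 6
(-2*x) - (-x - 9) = 9 - x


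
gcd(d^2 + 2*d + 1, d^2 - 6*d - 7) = d + 1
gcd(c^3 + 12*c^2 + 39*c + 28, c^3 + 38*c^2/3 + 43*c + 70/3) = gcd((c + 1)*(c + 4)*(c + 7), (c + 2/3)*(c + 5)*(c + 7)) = c + 7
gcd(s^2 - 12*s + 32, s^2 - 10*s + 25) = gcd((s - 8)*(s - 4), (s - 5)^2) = 1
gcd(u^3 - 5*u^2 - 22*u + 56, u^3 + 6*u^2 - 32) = u^2 + 2*u - 8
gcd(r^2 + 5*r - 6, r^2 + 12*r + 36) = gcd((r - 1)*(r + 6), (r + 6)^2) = r + 6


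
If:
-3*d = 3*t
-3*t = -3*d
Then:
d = 0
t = 0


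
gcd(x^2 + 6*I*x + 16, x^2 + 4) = x - 2*I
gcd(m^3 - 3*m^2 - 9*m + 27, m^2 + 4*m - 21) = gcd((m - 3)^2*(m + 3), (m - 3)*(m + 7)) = m - 3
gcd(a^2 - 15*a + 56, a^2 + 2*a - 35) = 1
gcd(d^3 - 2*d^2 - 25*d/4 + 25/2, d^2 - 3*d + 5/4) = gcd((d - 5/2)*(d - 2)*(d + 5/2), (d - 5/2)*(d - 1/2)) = d - 5/2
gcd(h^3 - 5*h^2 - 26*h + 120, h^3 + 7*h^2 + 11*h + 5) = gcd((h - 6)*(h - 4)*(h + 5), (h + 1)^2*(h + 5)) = h + 5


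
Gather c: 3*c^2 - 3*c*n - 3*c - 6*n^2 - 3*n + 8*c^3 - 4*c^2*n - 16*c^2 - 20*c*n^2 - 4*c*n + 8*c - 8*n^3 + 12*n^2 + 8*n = 8*c^3 + c^2*(-4*n - 13) + c*(-20*n^2 - 7*n + 5) - 8*n^3 + 6*n^2 + 5*n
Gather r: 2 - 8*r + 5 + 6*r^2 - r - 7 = 6*r^2 - 9*r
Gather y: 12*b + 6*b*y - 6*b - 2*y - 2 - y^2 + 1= 6*b - y^2 + y*(6*b - 2) - 1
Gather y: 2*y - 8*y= -6*y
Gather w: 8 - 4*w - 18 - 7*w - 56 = -11*w - 66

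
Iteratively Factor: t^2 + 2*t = (t)*(t + 2)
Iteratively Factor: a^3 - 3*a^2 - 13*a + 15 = (a - 1)*(a^2 - 2*a - 15) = (a - 5)*(a - 1)*(a + 3)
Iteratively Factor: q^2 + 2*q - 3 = (q - 1)*(q + 3)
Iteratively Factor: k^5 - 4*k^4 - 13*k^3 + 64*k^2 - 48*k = (k - 4)*(k^4 - 13*k^2 + 12*k) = (k - 4)*(k - 3)*(k^3 + 3*k^2 - 4*k) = k*(k - 4)*(k - 3)*(k^2 + 3*k - 4) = k*(k - 4)*(k - 3)*(k - 1)*(k + 4)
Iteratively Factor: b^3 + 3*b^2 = (b + 3)*(b^2) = b*(b + 3)*(b)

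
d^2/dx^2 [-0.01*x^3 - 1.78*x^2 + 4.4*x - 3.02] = -0.06*x - 3.56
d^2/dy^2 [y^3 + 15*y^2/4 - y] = 6*y + 15/2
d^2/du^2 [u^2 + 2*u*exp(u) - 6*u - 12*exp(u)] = 2*u*exp(u) - 8*exp(u) + 2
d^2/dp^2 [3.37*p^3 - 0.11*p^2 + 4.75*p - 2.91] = 20.22*p - 0.22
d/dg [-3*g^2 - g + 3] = -6*g - 1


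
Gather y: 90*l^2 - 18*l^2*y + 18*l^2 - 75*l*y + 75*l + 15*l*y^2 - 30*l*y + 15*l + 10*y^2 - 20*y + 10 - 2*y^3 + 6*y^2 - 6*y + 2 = 108*l^2 + 90*l - 2*y^3 + y^2*(15*l + 16) + y*(-18*l^2 - 105*l - 26) + 12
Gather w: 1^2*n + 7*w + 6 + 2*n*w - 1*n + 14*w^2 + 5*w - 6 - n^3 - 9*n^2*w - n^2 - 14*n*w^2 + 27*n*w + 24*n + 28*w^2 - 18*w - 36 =-n^3 - n^2 + 24*n + w^2*(42 - 14*n) + w*(-9*n^2 + 29*n - 6) - 36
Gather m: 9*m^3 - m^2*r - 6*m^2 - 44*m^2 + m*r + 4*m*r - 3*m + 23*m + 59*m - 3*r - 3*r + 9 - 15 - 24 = 9*m^3 + m^2*(-r - 50) + m*(5*r + 79) - 6*r - 30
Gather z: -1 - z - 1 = -z - 2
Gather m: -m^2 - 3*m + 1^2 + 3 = -m^2 - 3*m + 4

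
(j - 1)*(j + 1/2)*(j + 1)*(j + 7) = j^4 + 15*j^3/2 + 5*j^2/2 - 15*j/2 - 7/2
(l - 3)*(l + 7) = l^2 + 4*l - 21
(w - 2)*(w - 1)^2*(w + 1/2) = w^4 - 7*w^3/2 + 3*w^2 + w/2 - 1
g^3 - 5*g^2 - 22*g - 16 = (g - 8)*(g + 1)*(g + 2)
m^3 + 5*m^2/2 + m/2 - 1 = (m - 1/2)*(m + 1)*(m + 2)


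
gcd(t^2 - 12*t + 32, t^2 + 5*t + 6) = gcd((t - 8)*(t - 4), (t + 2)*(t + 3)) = 1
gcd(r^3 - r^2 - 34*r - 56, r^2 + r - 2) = r + 2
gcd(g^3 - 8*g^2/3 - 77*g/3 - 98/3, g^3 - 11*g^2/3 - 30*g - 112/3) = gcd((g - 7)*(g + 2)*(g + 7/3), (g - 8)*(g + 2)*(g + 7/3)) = g^2 + 13*g/3 + 14/3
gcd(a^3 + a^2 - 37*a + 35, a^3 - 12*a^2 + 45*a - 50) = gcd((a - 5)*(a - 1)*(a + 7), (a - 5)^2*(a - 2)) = a - 5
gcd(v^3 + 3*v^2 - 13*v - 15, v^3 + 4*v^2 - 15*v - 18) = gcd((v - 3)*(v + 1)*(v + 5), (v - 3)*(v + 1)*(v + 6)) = v^2 - 2*v - 3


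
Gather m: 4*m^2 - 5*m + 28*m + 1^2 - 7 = 4*m^2 + 23*m - 6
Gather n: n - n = 0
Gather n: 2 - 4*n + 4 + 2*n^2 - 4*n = 2*n^2 - 8*n + 6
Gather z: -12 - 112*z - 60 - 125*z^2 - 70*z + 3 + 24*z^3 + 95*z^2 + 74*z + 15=24*z^3 - 30*z^2 - 108*z - 54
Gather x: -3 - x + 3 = -x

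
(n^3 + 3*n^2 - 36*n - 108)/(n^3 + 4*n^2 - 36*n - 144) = (n + 3)/(n + 4)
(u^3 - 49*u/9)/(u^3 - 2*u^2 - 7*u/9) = (3*u + 7)/(3*u + 1)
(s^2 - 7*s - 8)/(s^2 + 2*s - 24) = (s^2 - 7*s - 8)/(s^2 + 2*s - 24)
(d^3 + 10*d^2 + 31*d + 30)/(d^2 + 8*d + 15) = d + 2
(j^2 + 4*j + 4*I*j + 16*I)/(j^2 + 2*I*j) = (j^2 + 4*j*(1 + I) + 16*I)/(j*(j + 2*I))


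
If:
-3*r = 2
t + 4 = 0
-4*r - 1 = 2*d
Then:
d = 5/6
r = -2/3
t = -4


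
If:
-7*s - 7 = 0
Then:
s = -1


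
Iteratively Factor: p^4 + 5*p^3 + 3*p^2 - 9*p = (p + 3)*(p^3 + 2*p^2 - 3*p) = (p + 3)^2*(p^2 - p) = (p - 1)*(p + 3)^2*(p)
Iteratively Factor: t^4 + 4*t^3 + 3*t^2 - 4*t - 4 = (t - 1)*(t^3 + 5*t^2 + 8*t + 4) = (t - 1)*(t + 2)*(t^2 + 3*t + 2) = (t - 1)*(t + 1)*(t + 2)*(t + 2)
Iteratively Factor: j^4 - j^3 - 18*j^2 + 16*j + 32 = (j + 4)*(j^3 - 5*j^2 + 2*j + 8) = (j - 2)*(j + 4)*(j^2 - 3*j - 4) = (j - 2)*(j + 1)*(j + 4)*(j - 4)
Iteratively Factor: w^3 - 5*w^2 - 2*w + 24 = (w - 4)*(w^2 - w - 6) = (w - 4)*(w - 3)*(w + 2)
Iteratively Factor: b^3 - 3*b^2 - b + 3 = (b - 3)*(b^2 - 1) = (b - 3)*(b + 1)*(b - 1)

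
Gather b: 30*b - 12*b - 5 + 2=18*b - 3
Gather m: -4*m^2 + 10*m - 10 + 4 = -4*m^2 + 10*m - 6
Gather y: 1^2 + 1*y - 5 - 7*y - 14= -6*y - 18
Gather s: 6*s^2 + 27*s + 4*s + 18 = 6*s^2 + 31*s + 18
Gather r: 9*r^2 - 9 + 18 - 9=9*r^2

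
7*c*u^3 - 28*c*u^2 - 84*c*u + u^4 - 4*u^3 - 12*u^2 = u*(7*c + u)*(u - 6)*(u + 2)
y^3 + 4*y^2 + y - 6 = (y - 1)*(y + 2)*(y + 3)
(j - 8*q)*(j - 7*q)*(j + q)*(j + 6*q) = j^4 - 8*j^3*q - 43*j^2*q^2 + 302*j*q^3 + 336*q^4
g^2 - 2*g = g*(g - 2)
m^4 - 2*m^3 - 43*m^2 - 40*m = m*(m - 8)*(m + 1)*(m + 5)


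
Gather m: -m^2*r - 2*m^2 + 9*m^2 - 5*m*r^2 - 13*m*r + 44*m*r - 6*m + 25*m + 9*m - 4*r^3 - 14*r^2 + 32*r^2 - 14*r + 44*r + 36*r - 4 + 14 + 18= m^2*(7 - r) + m*(-5*r^2 + 31*r + 28) - 4*r^3 + 18*r^2 + 66*r + 28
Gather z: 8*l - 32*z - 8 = 8*l - 32*z - 8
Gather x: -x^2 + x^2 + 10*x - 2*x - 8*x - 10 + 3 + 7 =0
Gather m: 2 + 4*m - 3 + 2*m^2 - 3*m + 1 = 2*m^2 + m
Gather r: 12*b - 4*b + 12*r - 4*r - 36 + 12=8*b + 8*r - 24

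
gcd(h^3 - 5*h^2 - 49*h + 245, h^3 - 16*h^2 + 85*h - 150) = h - 5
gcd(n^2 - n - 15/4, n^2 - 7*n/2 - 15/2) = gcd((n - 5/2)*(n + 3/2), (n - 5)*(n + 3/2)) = n + 3/2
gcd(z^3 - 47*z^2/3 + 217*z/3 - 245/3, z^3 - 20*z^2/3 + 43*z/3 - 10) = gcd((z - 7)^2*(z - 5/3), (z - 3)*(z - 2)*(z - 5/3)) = z - 5/3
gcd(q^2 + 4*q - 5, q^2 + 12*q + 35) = q + 5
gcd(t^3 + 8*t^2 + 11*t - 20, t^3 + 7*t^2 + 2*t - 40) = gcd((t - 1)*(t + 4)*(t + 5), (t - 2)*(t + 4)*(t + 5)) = t^2 + 9*t + 20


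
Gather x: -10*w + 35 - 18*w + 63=98 - 28*w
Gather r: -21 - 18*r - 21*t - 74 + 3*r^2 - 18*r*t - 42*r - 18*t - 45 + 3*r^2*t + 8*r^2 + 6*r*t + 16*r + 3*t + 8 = r^2*(3*t + 11) + r*(-12*t - 44) - 36*t - 132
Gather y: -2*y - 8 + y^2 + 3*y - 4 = y^2 + y - 12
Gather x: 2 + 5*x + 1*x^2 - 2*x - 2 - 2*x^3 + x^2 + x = -2*x^3 + 2*x^2 + 4*x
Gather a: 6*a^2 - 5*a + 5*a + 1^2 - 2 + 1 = 6*a^2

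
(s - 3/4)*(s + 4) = s^2 + 13*s/4 - 3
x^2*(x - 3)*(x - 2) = x^4 - 5*x^3 + 6*x^2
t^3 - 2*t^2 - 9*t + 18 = (t - 3)*(t - 2)*(t + 3)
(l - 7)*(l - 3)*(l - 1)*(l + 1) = l^4 - 10*l^3 + 20*l^2 + 10*l - 21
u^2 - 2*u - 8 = (u - 4)*(u + 2)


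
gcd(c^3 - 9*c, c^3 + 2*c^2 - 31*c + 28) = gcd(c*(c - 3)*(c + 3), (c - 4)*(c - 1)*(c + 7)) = 1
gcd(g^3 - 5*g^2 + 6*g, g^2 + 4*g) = g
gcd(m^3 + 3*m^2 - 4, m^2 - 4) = m + 2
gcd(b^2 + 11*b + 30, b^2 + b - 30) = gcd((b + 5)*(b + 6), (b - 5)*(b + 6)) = b + 6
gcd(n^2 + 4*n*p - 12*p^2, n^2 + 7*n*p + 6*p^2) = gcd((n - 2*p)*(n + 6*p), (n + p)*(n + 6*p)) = n + 6*p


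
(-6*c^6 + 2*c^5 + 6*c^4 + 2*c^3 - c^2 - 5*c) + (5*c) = -6*c^6 + 2*c^5 + 6*c^4 + 2*c^3 - c^2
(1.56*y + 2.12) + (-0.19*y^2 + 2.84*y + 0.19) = -0.19*y^2 + 4.4*y + 2.31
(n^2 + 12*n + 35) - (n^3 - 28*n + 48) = -n^3 + n^2 + 40*n - 13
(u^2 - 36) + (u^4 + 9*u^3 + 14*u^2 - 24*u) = u^4 + 9*u^3 + 15*u^2 - 24*u - 36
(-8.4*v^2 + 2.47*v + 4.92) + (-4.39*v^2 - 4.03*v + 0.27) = -12.79*v^2 - 1.56*v + 5.19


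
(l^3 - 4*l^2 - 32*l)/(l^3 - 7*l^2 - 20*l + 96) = l/(l - 3)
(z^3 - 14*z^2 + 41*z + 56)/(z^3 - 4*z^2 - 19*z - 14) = (z - 8)/(z + 2)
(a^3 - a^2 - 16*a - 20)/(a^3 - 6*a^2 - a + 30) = (a + 2)/(a - 3)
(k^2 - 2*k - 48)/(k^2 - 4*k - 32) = (k + 6)/(k + 4)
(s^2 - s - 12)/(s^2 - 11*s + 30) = (s^2 - s - 12)/(s^2 - 11*s + 30)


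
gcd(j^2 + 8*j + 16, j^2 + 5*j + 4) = j + 4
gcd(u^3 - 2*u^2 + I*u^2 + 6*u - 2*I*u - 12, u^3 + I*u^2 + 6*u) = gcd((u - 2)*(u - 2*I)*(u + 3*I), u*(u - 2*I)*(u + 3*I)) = u^2 + I*u + 6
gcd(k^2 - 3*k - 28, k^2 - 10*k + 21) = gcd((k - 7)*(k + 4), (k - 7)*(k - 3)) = k - 7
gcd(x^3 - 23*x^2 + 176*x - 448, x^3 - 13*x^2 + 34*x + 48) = x - 8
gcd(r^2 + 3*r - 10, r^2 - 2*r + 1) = 1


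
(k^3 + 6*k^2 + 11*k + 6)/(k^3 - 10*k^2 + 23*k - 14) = (k^3 + 6*k^2 + 11*k + 6)/(k^3 - 10*k^2 + 23*k - 14)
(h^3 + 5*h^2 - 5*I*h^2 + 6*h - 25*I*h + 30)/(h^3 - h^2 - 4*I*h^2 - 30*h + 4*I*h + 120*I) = (h^2 - 5*I*h + 6)/(h^2 + h*(-6 - 4*I) + 24*I)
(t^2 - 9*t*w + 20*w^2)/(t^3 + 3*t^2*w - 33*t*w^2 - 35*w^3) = (t - 4*w)/(t^2 + 8*t*w + 7*w^2)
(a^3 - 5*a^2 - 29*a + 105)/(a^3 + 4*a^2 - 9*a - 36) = (a^2 - 2*a - 35)/(a^2 + 7*a + 12)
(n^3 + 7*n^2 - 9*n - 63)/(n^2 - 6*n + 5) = (n^3 + 7*n^2 - 9*n - 63)/(n^2 - 6*n + 5)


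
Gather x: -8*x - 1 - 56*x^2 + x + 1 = -56*x^2 - 7*x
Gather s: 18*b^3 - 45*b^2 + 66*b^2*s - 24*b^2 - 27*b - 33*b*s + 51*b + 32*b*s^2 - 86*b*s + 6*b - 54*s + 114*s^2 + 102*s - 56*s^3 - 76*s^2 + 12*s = 18*b^3 - 69*b^2 + 30*b - 56*s^3 + s^2*(32*b + 38) + s*(66*b^2 - 119*b + 60)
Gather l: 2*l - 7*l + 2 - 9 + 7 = -5*l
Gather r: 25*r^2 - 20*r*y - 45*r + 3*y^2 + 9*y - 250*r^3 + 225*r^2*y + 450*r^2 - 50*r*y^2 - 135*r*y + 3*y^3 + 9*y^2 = -250*r^3 + r^2*(225*y + 475) + r*(-50*y^2 - 155*y - 45) + 3*y^3 + 12*y^2 + 9*y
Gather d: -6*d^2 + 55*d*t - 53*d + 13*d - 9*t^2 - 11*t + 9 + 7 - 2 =-6*d^2 + d*(55*t - 40) - 9*t^2 - 11*t + 14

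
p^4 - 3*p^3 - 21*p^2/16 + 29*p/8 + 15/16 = (p - 3)*(p - 5/4)*(p + 1/4)*(p + 1)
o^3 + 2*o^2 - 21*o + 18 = (o - 3)*(o - 1)*(o + 6)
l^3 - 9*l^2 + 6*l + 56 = (l - 7)*(l - 4)*(l + 2)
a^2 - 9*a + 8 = (a - 8)*(a - 1)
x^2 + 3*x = x*(x + 3)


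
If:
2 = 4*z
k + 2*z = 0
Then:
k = -1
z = 1/2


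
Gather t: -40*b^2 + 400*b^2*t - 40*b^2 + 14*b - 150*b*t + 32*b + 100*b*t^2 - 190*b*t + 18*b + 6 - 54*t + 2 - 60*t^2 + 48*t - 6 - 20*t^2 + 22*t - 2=-80*b^2 + 64*b + t^2*(100*b - 80) + t*(400*b^2 - 340*b + 16)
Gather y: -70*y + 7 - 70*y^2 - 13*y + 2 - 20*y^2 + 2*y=-90*y^2 - 81*y + 9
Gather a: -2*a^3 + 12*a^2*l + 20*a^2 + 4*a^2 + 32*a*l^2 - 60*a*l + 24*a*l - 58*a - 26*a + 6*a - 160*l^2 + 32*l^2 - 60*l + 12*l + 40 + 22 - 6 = -2*a^3 + a^2*(12*l + 24) + a*(32*l^2 - 36*l - 78) - 128*l^2 - 48*l + 56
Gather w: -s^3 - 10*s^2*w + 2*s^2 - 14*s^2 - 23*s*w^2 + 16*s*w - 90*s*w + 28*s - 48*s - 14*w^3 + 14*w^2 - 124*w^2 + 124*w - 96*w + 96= -s^3 - 12*s^2 - 20*s - 14*w^3 + w^2*(-23*s - 110) + w*(-10*s^2 - 74*s + 28) + 96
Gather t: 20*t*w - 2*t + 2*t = 20*t*w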